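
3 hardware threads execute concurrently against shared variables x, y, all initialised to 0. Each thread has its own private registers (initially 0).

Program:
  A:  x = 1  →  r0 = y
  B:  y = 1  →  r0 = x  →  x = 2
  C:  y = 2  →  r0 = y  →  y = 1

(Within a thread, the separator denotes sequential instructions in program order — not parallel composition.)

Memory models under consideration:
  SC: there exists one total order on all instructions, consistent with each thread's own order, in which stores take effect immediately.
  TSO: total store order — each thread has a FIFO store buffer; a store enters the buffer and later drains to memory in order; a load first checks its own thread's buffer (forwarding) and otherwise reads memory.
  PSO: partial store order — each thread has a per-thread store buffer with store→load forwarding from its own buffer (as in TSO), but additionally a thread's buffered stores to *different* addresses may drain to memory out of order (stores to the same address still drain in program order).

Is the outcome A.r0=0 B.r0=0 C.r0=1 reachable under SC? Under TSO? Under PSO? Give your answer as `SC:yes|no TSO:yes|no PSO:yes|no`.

SC:no TSO:yes PSO:yes

outcome vector order: (A.r0,B.r0,C.r0)
SC (9): 011; 012; 101; 102; 111; 112; 202; 211; 212
TSO (12): 001; 002; 011; 012; 101; 102; 111; 112; 201; 202; 211; 212
PSO (12): 001; 002; 011; 012; 101; 102; 111; 112; 201; 202; 211; 212
target 001 ∈ {TSO,PSO}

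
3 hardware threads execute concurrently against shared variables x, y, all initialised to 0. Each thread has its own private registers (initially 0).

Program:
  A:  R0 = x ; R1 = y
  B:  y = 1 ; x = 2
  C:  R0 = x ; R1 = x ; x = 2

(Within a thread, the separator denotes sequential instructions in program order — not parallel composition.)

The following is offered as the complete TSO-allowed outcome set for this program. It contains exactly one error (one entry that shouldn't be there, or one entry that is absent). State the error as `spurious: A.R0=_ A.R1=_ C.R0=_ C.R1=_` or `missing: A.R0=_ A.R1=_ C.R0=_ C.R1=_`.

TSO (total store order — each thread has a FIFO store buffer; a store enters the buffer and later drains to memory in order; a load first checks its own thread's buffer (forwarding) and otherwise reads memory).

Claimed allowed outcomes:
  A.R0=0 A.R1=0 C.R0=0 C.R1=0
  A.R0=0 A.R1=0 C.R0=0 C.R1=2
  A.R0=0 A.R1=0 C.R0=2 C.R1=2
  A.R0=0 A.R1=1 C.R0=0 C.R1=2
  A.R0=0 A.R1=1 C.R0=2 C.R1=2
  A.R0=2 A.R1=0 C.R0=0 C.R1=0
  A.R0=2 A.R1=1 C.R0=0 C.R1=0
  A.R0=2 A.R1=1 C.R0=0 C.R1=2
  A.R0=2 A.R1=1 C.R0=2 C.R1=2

outcome vector order: (A.R0,A.R1,C.R0,C.R1)
[TSO] allowed = {0000; 0002; 0022; 0100; 0102; 0122; 2000; 2100; 2102; 2122}
TSO∖claimed = {0100}

missing: A.R0=0 A.R1=1 C.R0=0 C.R1=0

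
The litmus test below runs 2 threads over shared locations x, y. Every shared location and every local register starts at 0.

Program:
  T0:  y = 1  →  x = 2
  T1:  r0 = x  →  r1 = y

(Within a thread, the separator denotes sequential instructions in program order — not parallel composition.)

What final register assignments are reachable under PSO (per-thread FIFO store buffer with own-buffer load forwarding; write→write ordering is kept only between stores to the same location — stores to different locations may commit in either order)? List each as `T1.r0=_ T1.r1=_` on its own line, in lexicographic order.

T1.r0=0 T1.r1=0
T1.r0=0 T1.r1=1
T1.r0=2 T1.r1=0
T1.r0=2 T1.r1=1

outcome vector order: (T1.r0,T1.r1)
|PSO outcomes| = 4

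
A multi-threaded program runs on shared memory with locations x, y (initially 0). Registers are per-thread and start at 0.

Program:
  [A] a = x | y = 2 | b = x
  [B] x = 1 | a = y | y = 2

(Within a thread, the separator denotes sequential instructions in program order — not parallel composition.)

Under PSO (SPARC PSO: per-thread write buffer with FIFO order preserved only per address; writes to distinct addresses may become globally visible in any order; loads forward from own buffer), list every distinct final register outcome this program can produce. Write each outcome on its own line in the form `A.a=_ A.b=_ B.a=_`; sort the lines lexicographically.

A.a=0 A.b=0 B.a=0
A.a=0 A.b=0 B.a=2
A.a=0 A.b=1 B.a=0
A.a=0 A.b=1 B.a=2
A.a=1 A.b=1 B.a=0
A.a=1 A.b=1 B.a=2

outcome vector order: (A.a,A.b,B.a)
|PSO outcomes| = 6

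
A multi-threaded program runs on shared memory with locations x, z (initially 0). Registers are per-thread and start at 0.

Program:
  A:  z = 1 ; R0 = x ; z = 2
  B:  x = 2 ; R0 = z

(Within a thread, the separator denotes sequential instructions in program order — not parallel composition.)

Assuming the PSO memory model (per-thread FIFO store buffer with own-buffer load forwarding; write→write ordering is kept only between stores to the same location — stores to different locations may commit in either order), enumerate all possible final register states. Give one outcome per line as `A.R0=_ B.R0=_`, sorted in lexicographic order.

A.R0=0 B.R0=0
A.R0=0 B.R0=1
A.R0=0 B.R0=2
A.R0=2 B.R0=0
A.R0=2 B.R0=1
A.R0=2 B.R0=2

outcome vector order: (A.R0,B.R0)
|PSO outcomes| = 6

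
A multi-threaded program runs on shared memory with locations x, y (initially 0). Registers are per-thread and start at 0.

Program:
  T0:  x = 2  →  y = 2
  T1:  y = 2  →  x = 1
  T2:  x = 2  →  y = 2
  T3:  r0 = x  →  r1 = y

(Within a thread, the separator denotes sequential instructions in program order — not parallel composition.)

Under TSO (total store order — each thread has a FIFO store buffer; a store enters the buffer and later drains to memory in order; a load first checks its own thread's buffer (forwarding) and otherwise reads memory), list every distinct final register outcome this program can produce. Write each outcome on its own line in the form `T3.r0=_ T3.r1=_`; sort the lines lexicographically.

T3.r0=0 T3.r1=0
T3.r0=0 T3.r1=2
T3.r0=1 T3.r1=2
T3.r0=2 T3.r1=0
T3.r0=2 T3.r1=2

outcome vector order: (T3.r0,T3.r1)
|TSO outcomes| = 5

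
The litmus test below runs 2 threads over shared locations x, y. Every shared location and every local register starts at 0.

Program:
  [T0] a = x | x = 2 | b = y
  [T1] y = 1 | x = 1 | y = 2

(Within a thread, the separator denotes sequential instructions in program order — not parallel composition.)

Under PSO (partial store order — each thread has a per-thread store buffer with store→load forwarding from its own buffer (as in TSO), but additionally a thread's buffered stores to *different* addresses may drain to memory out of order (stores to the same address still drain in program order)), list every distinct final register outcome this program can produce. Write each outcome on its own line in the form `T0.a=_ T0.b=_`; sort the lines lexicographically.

T0.a=0 T0.b=0
T0.a=0 T0.b=1
T0.a=0 T0.b=2
T0.a=1 T0.b=0
T0.a=1 T0.b=1
T0.a=1 T0.b=2

outcome vector order: (T0.a,T0.b)
|PSO outcomes| = 6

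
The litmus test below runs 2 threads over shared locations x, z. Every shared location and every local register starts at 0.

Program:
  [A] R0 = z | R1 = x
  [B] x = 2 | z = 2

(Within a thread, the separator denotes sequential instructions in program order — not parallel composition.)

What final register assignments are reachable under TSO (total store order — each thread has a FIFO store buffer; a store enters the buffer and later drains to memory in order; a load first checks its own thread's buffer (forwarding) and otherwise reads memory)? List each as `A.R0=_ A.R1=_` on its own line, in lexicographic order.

A.R0=0 A.R1=0
A.R0=0 A.R1=2
A.R0=2 A.R1=2

outcome vector order: (A.R0,A.R1)
|TSO outcomes| = 3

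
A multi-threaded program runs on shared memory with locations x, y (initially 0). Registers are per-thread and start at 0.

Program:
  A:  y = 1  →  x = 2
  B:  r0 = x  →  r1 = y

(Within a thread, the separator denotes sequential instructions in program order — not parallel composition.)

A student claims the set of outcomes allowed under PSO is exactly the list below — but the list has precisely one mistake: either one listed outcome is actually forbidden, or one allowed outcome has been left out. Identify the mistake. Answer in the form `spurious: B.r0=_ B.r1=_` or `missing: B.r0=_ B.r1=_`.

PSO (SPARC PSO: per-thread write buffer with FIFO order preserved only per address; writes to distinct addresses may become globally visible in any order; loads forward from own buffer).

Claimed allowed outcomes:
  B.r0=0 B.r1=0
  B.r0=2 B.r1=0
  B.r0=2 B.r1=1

missing: B.r0=0 B.r1=1

outcome vector order: (B.r0,B.r1)
[PSO] allowed = {<0 0> <0 1> <2 0> <2 1>}
PSO∖claimed = {<0 1>}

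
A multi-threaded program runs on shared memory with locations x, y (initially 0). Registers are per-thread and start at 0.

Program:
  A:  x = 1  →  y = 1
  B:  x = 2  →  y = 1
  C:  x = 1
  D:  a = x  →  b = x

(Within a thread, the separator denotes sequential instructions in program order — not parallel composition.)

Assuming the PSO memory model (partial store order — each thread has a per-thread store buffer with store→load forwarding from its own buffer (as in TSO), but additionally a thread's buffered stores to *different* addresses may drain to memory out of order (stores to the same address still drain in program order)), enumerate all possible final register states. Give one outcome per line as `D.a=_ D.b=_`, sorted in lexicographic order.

outcome vector order: (D.a,D.b)
|PSO outcomes| = 7

D.a=0 D.b=0
D.a=0 D.b=1
D.a=0 D.b=2
D.a=1 D.b=1
D.a=1 D.b=2
D.a=2 D.b=1
D.a=2 D.b=2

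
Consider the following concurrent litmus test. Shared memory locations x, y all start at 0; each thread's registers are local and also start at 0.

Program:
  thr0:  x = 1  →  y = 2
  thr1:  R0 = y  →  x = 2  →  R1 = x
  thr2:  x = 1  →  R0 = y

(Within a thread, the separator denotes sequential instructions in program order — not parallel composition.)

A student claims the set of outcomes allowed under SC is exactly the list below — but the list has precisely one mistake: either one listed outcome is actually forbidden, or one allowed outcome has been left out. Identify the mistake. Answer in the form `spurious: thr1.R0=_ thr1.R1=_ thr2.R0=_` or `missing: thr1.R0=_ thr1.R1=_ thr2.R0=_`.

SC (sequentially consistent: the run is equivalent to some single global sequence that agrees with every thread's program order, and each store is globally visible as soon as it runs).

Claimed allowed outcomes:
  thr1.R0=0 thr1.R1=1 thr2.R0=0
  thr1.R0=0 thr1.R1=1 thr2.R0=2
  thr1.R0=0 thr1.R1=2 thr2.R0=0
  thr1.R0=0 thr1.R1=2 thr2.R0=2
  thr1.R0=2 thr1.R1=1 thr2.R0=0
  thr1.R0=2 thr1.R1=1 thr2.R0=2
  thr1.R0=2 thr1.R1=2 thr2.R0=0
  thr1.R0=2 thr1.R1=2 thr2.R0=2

spurious: thr1.R0=2 thr1.R1=1 thr2.R0=0

outcome vector order: (thr1.R0,thr1.R1,thr2.R0)
SC (7): <0 1 0>, <0 1 2>, <0 2 0>, <0 2 2>, <2 1 2>, <2 2 0>, <2 2 2>
claimed∖SC = {<2 1 0>}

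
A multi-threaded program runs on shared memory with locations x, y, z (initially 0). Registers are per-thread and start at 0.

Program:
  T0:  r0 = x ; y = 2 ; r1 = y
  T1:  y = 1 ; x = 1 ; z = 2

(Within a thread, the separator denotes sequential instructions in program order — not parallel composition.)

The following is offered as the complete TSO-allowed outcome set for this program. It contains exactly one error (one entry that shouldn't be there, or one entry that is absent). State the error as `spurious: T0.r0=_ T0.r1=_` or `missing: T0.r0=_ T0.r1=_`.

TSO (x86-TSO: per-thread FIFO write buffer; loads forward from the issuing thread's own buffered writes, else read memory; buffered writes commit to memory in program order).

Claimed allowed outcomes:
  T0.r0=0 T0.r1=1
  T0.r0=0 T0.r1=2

missing: T0.r0=1 T0.r1=2

outcome vector order: (T0.r0,T0.r1)
TSO (3): 0/1, 0/2, 1/2
TSO∖claimed = {1/2}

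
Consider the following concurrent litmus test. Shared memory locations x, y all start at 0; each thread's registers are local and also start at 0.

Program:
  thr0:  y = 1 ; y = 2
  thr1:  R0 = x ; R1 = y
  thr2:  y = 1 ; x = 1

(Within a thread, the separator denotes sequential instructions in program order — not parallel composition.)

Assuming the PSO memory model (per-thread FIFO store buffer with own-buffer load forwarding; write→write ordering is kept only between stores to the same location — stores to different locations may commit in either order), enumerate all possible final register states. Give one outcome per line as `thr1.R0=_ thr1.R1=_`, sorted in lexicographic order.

thr1.R0=0 thr1.R1=0
thr1.R0=0 thr1.R1=1
thr1.R0=0 thr1.R1=2
thr1.R0=1 thr1.R1=0
thr1.R0=1 thr1.R1=1
thr1.R0=1 thr1.R1=2

outcome vector order: (thr1.R0,thr1.R1)
|PSO outcomes| = 6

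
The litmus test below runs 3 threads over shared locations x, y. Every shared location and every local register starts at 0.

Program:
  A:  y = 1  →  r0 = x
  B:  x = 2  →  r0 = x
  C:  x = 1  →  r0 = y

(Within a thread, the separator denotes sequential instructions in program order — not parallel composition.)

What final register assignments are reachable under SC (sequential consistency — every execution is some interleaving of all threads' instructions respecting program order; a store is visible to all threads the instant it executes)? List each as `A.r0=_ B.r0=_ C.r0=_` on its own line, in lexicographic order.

outcome vector order: (A.r0,B.r0,C.r0)
|SC outcomes| = 9

A.r0=0 B.r0=1 C.r0=1
A.r0=0 B.r0=2 C.r0=1
A.r0=1 B.r0=1 C.r0=0
A.r0=1 B.r0=1 C.r0=1
A.r0=1 B.r0=2 C.r0=0
A.r0=1 B.r0=2 C.r0=1
A.r0=2 B.r0=1 C.r0=1
A.r0=2 B.r0=2 C.r0=0
A.r0=2 B.r0=2 C.r0=1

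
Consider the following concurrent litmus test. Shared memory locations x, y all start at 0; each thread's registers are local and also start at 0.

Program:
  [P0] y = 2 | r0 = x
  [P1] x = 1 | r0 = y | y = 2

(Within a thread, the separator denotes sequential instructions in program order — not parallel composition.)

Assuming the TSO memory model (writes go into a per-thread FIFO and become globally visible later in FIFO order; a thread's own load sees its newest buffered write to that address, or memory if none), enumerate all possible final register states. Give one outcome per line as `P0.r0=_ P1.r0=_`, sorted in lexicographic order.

P0.r0=0 P1.r0=0
P0.r0=0 P1.r0=2
P0.r0=1 P1.r0=0
P0.r0=1 P1.r0=2

outcome vector order: (P0.r0,P1.r0)
|TSO outcomes| = 4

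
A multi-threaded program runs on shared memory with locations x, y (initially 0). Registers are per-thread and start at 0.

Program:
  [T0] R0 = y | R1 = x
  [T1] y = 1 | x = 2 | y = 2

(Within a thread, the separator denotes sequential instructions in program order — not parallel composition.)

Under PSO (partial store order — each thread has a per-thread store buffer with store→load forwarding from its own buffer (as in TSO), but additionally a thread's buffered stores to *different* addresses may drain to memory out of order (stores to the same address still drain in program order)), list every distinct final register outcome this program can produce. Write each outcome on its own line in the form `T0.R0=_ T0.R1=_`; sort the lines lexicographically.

outcome vector order: (T0.R0,T0.R1)
|PSO outcomes| = 6

T0.R0=0 T0.R1=0
T0.R0=0 T0.R1=2
T0.R0=1 T0.R1=0
T0.R0=1 T0.R1=2
T0.R0=2 T0.R1=0
T0.R0=2 T0.R1=2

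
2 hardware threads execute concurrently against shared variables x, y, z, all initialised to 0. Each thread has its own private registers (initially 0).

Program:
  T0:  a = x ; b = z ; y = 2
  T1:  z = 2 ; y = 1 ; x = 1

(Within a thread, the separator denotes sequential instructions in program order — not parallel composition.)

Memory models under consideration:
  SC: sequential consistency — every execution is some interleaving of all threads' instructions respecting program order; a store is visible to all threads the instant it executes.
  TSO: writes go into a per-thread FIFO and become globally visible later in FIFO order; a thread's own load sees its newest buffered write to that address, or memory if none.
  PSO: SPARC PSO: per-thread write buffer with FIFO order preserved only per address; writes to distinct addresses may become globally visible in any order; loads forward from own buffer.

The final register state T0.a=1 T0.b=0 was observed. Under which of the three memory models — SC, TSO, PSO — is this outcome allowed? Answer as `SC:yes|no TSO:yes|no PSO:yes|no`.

outcome vector order: (T0.a,T0.b)
[SC] allowed = {<0 0> <0 2> <1 2>}
[TSO] allowed = {<0 0> <0 2> <1 2>}
[PSO] allowed = {<0 0> <0 2> <1 0> <1 2>}
target <1 0> ∈ {PSO}

SC:no TSO:no PSO:yes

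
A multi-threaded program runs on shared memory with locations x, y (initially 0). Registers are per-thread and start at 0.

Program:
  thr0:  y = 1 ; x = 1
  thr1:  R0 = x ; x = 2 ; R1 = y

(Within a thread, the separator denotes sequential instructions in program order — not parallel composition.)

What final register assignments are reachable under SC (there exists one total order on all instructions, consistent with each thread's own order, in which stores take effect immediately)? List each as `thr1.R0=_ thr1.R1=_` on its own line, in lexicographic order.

thr1.R0=0 thr1.R1=0
thr1.R0=0 thr1.R1=1
thr1.R0=1 thr1.R1=1

outcome vector order: (thr1.R0,thr1.R1)
|SC outcomes| = 3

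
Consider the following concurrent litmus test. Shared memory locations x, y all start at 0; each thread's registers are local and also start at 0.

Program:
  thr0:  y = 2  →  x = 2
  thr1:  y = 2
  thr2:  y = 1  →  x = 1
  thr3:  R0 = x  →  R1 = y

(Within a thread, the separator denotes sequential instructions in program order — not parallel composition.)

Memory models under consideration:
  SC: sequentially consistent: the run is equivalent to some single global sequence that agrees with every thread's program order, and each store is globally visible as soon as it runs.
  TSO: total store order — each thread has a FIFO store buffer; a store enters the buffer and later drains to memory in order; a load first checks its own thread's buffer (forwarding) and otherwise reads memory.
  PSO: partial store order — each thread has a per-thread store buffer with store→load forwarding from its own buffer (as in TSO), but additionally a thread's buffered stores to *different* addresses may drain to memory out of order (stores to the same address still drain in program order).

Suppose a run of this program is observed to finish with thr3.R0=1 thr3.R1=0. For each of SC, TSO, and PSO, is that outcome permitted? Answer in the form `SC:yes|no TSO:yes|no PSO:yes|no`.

outcome vector order: (thr3.R0,thr3.R1)
SC (7): 00, 01, 02, 11, 12, 21, 22
TSO (7): 00, 01, 02, 11, 12, 21, 22
PSO (9): 00, 01, 02, 10, 11, 12, 20, 21, 22
target 10 ∈ {PSO}

SC:no TSO:no PSO:yes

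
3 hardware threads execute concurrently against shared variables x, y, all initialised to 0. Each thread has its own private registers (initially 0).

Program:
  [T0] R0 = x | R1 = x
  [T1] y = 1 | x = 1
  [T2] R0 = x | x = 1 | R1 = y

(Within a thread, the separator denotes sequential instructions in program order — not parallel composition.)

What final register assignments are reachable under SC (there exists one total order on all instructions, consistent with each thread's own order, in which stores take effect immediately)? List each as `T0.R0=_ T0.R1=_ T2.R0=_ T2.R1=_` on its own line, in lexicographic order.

T0.R0=0 T0.R1=0 T2.R0=0 T2.R1=0
T0.R0=0 T0.R1=0 T2.R0=0 T2.R1=1
T0.R0=0 T0.R1=0 T2.R0=1 T2.R1=1
T0.R0=0 T0.R1=1 T2.R0=0 T2.R1=0
T0.R0=0 T0.R1=1 T2.R0=0 T2.R1=1
T0.R0=0 T0.R1=1 T2.R0=1 T2.R1=1
T0.R0=1 T0.R1=1 T2.R0=0 T2.R1=0
T0.R0=1 T0.R1=1 T2.R0=0 T2.R1=1
T0.R0=1 T0.R1=1 T2.R0=1 T2.R1=1

outcome vector order: (T0.R0,T0.R1,T2.R0,T2.R1)
|SC outcomes| = 9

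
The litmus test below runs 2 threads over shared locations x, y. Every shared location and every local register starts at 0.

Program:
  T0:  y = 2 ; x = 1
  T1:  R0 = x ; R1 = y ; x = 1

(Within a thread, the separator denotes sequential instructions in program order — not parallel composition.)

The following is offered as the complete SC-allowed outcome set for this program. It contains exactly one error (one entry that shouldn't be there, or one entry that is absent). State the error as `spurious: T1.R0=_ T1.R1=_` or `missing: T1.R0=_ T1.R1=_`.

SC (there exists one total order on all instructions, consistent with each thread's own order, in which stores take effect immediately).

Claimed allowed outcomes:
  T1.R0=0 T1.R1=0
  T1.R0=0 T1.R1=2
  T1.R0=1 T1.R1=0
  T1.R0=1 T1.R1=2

outcome vector order: (T1.R0,T1.R1)
SC (3): 0/0; 0/2; 1/2
claimed∖SC = {1/0}

spurious: T1.R0=1 T1.R1=0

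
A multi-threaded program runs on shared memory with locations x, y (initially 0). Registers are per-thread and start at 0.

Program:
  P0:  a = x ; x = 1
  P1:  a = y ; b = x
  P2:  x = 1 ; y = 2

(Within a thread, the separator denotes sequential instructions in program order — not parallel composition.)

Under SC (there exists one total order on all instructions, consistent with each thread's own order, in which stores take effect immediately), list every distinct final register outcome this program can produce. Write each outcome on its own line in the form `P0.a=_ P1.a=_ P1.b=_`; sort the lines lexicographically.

outcome vector order: (P0.a,P1.a,P1.b)
|SC outcomes| = 6

P0.a=0 P1.a=0 P1.b=0
P0.a=0 P1.a=0 P1.b=1
P0.a=0 P1.a=2 P1.b=1
P0.a=1 P1.a=0 P1.b=0
P0.a=1 P1.a=0 P1.b=1
P0.a=1 P1.a=2 P1.b=1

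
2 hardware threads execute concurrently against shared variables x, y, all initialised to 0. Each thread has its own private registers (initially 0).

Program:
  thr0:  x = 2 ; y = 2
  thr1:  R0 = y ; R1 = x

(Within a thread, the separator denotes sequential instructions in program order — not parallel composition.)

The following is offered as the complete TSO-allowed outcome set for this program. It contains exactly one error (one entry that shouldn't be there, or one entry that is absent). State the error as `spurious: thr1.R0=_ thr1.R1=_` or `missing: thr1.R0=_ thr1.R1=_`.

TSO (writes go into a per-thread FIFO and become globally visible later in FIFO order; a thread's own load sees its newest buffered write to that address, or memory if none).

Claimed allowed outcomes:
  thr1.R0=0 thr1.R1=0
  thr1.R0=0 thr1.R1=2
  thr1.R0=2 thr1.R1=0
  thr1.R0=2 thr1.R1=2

spurious: thr1.R0=2 thr1.R1=0

outcome vector order: (thr1.R0,thr1.R1)
under TSO → 00; 02; 22
claimed∖TSO = {20}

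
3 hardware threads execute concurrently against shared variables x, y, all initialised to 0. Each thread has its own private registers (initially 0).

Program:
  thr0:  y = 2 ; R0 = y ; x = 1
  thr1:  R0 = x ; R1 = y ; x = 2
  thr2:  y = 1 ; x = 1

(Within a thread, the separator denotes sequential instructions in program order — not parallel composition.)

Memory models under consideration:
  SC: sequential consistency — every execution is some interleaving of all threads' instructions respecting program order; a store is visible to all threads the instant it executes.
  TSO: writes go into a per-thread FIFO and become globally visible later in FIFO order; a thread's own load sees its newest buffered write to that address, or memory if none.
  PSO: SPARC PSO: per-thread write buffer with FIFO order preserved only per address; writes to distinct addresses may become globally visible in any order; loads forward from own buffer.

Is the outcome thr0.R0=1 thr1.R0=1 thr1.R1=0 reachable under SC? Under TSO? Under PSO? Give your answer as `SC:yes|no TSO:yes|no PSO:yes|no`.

outcome vector order: (thr0.R0,thr1.R0,thr1.R1)
under SC → (1,0,0) (1,0,1) (1,0,2) (1,1,1) (2,0,0) (2,0,1) (2,0,2) (2,1,1) (2,1,2)
under TSO → (1,0,0) (1,0,1) (1,0,2) (1,1,1) (2,0,0) (2,0,1) (2,0,2) (2,1,1) (2,1,2)
under PSO → (1,0,0) (1,0,1) (1,0,2) (1,1,0) (1,1,1) (1,1,2) (2,0,0) (2,0,1) (2,0,2) (2,1,0) (2,1,1) (2,1,2)
target (1,1,0) ∈ {PSO}

SC:no TSO:no PSO:yes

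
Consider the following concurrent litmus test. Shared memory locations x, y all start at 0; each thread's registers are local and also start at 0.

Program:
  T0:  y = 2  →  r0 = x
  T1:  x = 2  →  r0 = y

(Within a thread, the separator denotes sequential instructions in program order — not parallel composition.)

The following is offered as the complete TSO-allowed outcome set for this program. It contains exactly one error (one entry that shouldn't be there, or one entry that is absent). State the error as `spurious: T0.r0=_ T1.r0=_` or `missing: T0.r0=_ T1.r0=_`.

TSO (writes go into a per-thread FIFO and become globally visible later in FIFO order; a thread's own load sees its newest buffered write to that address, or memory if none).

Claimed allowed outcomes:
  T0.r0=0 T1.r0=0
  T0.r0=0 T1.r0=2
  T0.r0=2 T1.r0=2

missing: T0.r0=2 T1.r0=0

outcome vector order: (T0.r0,T1.r0)
[TSO] allowed = {(0,0), (0,2), (2,0), (2,2)}
TSO∖claimed = {(2,0)}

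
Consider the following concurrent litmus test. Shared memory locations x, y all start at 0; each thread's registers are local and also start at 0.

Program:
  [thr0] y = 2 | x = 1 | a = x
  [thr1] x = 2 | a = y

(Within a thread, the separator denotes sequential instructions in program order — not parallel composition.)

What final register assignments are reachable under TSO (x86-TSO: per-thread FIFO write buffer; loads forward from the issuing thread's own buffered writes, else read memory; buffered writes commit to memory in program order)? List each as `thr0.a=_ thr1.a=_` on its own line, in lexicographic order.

thr0.a=1 thr1.a=0
thr0.a=1 thr1.a=2
thr0.a=2 thr1.a=0
thr0.a=2 thr1.a=2

outcome vector order: (thr0.a,thr1.a)
|TSO outcomes| = 4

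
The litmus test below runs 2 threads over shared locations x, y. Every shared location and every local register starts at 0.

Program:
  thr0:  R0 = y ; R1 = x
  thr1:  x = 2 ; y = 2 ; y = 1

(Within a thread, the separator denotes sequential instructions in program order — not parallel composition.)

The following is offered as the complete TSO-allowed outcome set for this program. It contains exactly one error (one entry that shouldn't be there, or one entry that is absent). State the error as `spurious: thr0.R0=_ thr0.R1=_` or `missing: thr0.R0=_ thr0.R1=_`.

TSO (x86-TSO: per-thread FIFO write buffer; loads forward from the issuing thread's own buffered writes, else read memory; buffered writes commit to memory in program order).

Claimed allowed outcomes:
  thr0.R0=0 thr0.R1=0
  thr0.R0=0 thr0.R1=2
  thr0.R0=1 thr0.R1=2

missing: thr0.R0=2 thr0.R1=2

outcome vector order: (thr0.R0,thr0.R1)
TSO (4): 00, 02, 12, 22
TSO∖claimed = {22}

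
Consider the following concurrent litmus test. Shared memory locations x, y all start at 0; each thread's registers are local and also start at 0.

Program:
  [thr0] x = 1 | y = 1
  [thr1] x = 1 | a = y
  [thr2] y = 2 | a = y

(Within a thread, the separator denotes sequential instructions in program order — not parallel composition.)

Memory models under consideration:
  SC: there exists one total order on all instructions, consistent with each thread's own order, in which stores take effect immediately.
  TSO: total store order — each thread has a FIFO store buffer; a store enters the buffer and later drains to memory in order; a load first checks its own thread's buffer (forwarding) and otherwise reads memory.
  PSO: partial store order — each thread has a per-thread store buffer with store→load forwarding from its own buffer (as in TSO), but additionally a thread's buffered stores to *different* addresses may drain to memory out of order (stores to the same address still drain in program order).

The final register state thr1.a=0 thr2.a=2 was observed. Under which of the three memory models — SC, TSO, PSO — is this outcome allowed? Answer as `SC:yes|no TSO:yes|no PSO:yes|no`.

outcome vector order: (thr1.a,thr2.a)
SC: 6 outcomes — {<0 1> <0 2> <1 1> <1 2> <2 1> <2 2>}
TSO: 6 outcomes — {<0 1> <0 2> <1 1> <1 2> <2 1> <2 2>}
PSO: 6 outcomes — {<0 1> <0 2> <1 1> <1 2> <2 1> <2 2>}
target <0 2> ∈ {SC,TSO,PSO}

SC:yes TSO:yes PSO:yes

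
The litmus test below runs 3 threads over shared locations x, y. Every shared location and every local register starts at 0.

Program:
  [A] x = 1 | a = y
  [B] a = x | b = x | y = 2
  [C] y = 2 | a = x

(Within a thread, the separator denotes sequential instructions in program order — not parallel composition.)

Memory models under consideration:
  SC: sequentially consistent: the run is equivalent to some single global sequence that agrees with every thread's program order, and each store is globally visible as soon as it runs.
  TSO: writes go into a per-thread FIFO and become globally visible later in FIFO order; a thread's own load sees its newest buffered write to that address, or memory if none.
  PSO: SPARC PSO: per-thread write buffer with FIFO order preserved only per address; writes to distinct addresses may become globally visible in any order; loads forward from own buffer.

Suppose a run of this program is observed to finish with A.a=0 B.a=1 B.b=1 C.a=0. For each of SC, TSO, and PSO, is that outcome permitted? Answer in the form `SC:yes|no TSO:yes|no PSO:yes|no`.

SC:no TSO:yes PSO:yes

outcome vector order: (A.a,B.a,B.b,C.a)
[SC] allowed = {0/0/0/1; 0/0/1/1; 0/1/1/1; 2/0/0/0; 2/0/0/1; 2/0/1/0; 2/0/1/1; 2/1/1/0; 2/1/1/1}
[TSO] allowed = {0/0/0/0; 0/0/0/1; 0/0/1/0; 0/0/1/1; 0/1/1/0; 0/1/1/1; 2/0/0/0; 2/0/0/1; 2/0/1/0; 2/0/1/1; 2/1/1/0; 2/1/1/1}
[PSO] allowed = {0/0/0/0; 0/0/0/1; 0/0/1/0; 0/0/1/1; 0/1/1/0; 0/1/1/1; 2/0/0/0; 2/0/0/1; 2/0/1/0; 2/0/1/1; 2/1/1/0; 2/1/1/1}
target 0/1/1/0 ∈ {TSO,PSO}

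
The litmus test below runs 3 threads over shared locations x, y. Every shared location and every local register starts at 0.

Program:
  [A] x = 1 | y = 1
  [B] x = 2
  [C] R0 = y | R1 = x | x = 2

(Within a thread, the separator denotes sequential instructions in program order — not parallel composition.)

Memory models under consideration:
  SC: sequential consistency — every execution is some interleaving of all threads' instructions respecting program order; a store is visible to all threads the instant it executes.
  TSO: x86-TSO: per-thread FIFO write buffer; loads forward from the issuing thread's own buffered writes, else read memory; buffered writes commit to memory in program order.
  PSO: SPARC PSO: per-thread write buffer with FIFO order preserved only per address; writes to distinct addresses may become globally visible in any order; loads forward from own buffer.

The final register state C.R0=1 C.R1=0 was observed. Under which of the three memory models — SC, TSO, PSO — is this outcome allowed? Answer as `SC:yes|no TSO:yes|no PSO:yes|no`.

SC:no TSO:no PSO:yes

outcome vector order: (C.R0,C.R1)
SC (5): 00; 01; 02; 11; 12
TSO (5): 00; 01; 02; 11; 12
PSO (6): 00; 01; 02; 10; 11; 12
target 10 ∈ {PSO}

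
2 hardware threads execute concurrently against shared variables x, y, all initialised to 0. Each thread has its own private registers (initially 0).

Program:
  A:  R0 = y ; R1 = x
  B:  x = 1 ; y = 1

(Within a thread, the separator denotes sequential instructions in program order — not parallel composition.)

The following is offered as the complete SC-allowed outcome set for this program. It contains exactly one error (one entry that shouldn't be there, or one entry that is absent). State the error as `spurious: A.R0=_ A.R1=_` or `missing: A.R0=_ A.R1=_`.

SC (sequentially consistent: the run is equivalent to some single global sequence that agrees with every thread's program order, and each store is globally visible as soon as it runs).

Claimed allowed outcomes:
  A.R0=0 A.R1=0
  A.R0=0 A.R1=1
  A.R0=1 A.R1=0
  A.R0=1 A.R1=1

spurious: A.R0=1 A.R1=0

outcome vector order: (A.R0,A.R1)
SC: 3 outcomes — {<0 0>; <0 1>; <1 1>}
claimed∖SC = {<1 0>}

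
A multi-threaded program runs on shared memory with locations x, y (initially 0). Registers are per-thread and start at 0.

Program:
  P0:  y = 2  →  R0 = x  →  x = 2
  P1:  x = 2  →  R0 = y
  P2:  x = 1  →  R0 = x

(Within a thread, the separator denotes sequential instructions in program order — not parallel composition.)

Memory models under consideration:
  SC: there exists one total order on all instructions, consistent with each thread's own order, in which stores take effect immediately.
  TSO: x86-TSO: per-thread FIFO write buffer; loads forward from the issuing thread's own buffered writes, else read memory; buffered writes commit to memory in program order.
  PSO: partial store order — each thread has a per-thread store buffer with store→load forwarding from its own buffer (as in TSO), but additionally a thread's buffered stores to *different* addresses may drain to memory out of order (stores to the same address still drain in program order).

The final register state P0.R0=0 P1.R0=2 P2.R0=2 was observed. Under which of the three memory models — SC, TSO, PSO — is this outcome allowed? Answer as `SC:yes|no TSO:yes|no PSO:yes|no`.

outcome vector order: (P0.R0,P1.R0,P2.R0)
under SC → 021, 022, 101, 102, 121, 122, 201, 202, 221, 222
under TSO → 001, 002, 021, 022, 101, 102, 121, 122, 201, 202, 221, 222
under PSO → 001, 002, 021, 022, 101, 102, 121, 122, 201, 202, 221, 222
target 022 ∈ {SC,TSO,PSO}

SC:yes TSO:yes PSO:yes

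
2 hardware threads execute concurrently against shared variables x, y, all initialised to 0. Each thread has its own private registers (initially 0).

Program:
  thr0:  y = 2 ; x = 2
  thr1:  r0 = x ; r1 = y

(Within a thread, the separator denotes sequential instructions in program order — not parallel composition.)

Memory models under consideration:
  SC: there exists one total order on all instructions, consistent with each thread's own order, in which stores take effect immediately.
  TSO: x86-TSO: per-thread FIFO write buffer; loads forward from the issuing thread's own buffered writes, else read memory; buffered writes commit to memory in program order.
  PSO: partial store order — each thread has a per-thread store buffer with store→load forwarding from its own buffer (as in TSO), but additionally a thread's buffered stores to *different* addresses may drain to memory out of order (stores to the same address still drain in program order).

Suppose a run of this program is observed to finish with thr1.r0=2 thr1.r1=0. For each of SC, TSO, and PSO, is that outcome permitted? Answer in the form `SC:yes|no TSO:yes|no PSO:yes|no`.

outcome vector order: (thr1.r0,thr1.r1)
under SC → (0,0) (0,2) (2,2)
under TSO → (0,0) (0,2) (2,2)
under PSO → (0,0) (0,2) (2,0) (2,2)
target (2,0) ∈ {PSO}

SC:no TSO:no PSO:yes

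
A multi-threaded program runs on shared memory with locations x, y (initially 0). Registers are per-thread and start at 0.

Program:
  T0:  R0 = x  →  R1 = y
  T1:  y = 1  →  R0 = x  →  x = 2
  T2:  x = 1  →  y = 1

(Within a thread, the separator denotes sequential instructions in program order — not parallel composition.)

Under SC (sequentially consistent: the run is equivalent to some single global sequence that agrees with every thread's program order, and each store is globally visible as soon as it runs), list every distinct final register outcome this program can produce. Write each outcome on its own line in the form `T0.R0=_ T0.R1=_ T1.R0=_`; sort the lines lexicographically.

outcome vector order: (T0.R0,T0.R1,T1.R0)
|SC outcomes| = 9

T0.R0=0 T0.R1=0 T1.R0=0
T0.R0=0 T0.R1=0 T1.R0=1
T0.R0=0 T0.R1=1 T1.R0=0
T0.R0=0 T0.R1=1 T1.R0=1
T0.R0=1 T0.R1=0 T1.R0=1
T0.R0=1 T0.R1=1 T1.R0=0
T0.R0=1 T0.R1=1 T1.R0=1
T0.R0=2 T0.R1=1 T1.R0=0
T0.R0=2 T0.R1=1 T1.R0=1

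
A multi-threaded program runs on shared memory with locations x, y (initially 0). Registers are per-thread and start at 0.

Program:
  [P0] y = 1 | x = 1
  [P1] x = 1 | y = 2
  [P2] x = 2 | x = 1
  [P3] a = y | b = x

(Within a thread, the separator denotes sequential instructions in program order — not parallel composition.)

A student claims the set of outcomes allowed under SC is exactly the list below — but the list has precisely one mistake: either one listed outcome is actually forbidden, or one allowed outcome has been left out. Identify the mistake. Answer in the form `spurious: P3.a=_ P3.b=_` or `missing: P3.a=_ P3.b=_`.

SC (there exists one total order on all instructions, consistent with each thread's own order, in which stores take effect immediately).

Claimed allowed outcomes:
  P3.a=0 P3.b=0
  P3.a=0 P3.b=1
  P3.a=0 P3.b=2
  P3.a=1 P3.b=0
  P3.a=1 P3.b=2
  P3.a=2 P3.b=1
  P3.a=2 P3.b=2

outcome vector order: (P3.a,P3.b)
[SC] allowed = {(0,0); (0,1); (0,2); (1,0); (1,1); (1,2); (2,1); (2,2)}
SC∖claimed = {(1,1)}

missing: P3.a=1 P3.b=1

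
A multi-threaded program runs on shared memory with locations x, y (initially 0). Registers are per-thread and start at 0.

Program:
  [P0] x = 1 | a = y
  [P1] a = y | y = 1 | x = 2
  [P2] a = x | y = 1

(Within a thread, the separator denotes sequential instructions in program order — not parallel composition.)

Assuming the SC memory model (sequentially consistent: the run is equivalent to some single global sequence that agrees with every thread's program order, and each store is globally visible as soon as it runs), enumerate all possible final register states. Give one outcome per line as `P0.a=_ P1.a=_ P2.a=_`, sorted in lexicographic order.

P0.a=0 P1.a=0 P2.a=0
P0.a=0 P1.a=0 P2.a=1
P0.a=0 P1.a=0 P2.a=2
P0.a=0 P1.a=1 P2.a=0
P0.a=0 P1.a=1 P2.a=1
P0.a=1 P1.a=0 P2.a=0
P0.a=1 P1.a=0 P2.a=1
P0.a=1 P1.a=0 P2.a=2
P0.a=1 P1.a=1 P2.a=0
P0.a=1 P1.a=1 P2.a=1

outcome vector order: (P0.a,P1.a,P2.a)
|SC outcomes| = 10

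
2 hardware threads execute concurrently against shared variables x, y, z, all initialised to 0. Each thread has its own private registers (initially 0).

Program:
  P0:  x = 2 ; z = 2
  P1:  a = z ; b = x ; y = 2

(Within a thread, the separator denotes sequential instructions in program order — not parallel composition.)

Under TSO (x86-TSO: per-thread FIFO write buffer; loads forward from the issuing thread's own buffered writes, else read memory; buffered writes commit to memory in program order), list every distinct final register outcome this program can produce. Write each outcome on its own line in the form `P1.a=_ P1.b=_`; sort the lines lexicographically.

outcome vector order: (P1.a,P1.b)
|TSO outcomes| = 3

P1.a=0 P1.b=0
P1.a=0 P1.b=2
P1.a=2 P1.b=2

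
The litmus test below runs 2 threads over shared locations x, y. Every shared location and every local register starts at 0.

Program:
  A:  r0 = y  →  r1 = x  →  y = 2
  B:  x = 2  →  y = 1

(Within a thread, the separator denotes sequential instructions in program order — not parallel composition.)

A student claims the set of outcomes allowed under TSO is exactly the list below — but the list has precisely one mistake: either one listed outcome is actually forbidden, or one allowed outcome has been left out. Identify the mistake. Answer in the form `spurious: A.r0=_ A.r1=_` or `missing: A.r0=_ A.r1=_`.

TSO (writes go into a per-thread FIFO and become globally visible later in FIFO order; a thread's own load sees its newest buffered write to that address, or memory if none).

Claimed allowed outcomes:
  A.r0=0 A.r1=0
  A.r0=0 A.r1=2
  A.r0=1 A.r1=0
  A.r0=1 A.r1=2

spurious: A.r0=1 A.r1=0

outcome vector order: (A.r0,A.r1)
TSO (3): <0 0>, <0 2>, <1 2>
claimed∖TSO = {<1 0>}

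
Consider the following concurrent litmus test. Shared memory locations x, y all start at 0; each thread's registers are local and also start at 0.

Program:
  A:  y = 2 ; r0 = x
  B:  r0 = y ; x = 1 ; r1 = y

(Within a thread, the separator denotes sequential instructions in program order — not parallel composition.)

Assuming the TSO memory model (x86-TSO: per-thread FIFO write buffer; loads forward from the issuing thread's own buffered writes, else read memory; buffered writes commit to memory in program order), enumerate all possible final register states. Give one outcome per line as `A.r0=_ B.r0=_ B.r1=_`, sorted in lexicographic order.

outcome vector order: (A.r0,B.r0,B.r1)
|TSO outcomes| = 6

A.r0=0 B.r0=0 B.r1=0
A.r0=0 B.r0=0 B.r1=2
A.r0=0 B.r0=2 B.r1=2
A.r0=1 B.r0=0 B.r1=0
A.r0=1 B.r0=0 B.r1=2
A.r0=1 B.r0=2 B.r1=2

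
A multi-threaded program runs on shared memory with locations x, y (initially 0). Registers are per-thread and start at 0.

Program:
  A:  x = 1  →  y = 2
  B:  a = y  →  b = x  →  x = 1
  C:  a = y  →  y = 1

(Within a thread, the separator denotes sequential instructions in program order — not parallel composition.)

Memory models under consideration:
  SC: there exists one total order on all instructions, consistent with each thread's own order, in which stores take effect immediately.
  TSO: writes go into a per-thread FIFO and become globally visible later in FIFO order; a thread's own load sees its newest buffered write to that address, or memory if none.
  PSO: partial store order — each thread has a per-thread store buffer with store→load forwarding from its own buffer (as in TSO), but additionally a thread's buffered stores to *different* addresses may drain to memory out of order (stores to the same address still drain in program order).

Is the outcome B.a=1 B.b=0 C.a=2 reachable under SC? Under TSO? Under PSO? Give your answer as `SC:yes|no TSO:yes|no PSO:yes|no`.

outcome vector order: (B.a,B.b,C.a)
[SC] allowed = {000, 002, 010, 012, 100, 110, 112, 210, 212}
[TSO] allowed = {000, 002, 010, 012, 100, 110, 112, 210, 212}
[PSO] allowed = {000, 002, 010, 012, 100, 102, 110, 112, 200, 202, 210, 212}
target 102 ∈ {PSO}

SC:no TSO:no PSO:yes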